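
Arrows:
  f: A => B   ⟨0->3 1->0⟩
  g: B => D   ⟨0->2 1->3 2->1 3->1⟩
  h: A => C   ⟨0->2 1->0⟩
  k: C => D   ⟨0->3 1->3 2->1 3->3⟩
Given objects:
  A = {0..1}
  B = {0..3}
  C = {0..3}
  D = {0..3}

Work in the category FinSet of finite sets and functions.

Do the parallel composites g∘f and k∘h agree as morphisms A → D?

Along f;g (path 1):
  0 f=>3 g=>1
  1 f=>0 g=>2
  composite₁ = ⟨0->1 1->2⟩
Along h;k (path 2):
  0 h=>2 k=>1
  1 h=>0 k=>3
  composite₂ = ⟨0->1 1->3⟩
Equal? distinct morphisms ✗

Answer: DOES NOT COMMUTE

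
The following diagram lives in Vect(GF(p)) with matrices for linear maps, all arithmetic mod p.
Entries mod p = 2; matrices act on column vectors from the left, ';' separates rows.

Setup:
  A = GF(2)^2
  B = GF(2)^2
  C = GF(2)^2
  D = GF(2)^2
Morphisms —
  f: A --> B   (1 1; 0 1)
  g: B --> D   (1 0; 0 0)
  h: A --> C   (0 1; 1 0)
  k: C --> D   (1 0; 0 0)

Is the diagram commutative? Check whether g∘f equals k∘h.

1) trace f;g:
  e0=[1,0] f-->[1,0] g-->[1,0]
  e1=[0,1] f-->[1,1] g-->[1,0]
  result₁ = (1 1; 0 0)
2) trace h;k:
  e0=[1,0] h-->[0,1] k-->[0,0]
  e1=[0,1] h-->[1,0] k-->[1,0]
  result₂ = (0 1; 0 0)
Equal? NO — does not commute

Answer: DOES NOT COMMUTE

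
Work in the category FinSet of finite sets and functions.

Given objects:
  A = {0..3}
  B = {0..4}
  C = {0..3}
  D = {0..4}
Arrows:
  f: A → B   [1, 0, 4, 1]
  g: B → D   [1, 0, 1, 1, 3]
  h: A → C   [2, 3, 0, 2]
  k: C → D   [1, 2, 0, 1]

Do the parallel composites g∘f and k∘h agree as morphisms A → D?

Answer: DOES NOT COMMUTE

Derivation:
Along f;g (path 1):
  0 f→1 g→0
  1 f→0 g→1
  2 f→4 g→3
  3 f→1 g→0
  ⟦path⟧₁ = [0, 1, 3, 0]
Along h;k (path 2):
  0 h→2 k→0
  1 h→3 k→1
  2 h→0 k→1
  3 h→2 k→0
  ⟦path⟧₂ = [0, 1, 1, 0]
Equal? distinct morphisms ✗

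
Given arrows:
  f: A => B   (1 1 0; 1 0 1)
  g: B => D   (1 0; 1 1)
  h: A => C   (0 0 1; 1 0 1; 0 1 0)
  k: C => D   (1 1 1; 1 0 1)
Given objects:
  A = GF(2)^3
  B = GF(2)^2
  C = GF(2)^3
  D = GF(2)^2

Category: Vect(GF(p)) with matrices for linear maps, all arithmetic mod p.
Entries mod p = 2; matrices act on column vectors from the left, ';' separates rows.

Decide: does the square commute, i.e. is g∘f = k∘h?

1) trace f;g:
  e0=(1,0,0) f=>(1,1) g=>(1,0)
  e1=(0,1,0) f=>(1,0) g=>(1,1)
  e2=(0,0,1) f=>(0,1) g=>(0,1)
  ⟦path⟧₁ = (1 1 0; 0 1 1)
2) trace h;k:
  e0=(1,0,0) h=>(0,1,0) k=>(1,0)
  e1=(0,1,0) h=>(0,0,1) k=>(1,1)
  e2=(0,0,1) h=>(1,1,0) k=>(0,1)
  ⟦path⟧₂ = (1 1 0; 0 1 1)
Equal? equal; square commutes

Answer: COMMUTES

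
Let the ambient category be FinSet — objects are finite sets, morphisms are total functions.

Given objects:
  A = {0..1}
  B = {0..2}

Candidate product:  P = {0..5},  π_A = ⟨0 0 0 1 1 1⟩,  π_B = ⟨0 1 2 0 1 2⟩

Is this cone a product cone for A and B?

Answer: VALID PRODUCT

Derivation:
|A|·|B| = 2·3 = 6;  |P| = 6
Check the pairing map k ↦ (π_A(k), π_B(k)):
  0 ↦ (0,0)
  1 ↦ (0,1)
  2 ↦ (0,2)
  3 ↦ (1,0)
  4 ↦ (1,1)
  5 ↦ (1,2)
distinct pairs in image: 6 / 6 needed
  → bijection onto A×B; projections well-typed.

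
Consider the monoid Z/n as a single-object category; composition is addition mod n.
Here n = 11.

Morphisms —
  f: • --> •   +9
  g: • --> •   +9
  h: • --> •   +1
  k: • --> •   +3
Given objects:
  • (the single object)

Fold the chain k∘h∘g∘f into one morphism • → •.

  0 +9≡9 +9≡7 +1≡8 +3≡0  (mod 11)
composite: +0

Answer: +0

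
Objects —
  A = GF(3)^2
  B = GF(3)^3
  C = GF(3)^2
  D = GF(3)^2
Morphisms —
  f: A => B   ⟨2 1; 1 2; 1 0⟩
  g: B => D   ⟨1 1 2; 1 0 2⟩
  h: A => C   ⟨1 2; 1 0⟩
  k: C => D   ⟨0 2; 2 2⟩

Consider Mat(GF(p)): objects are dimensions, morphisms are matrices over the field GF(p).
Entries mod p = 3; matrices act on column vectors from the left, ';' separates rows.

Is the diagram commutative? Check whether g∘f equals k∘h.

Answer: COMMUTES

Work:
Along f;g (path 1):
  e0=(1,0) f=>(2,1,1) g=>(2,1)
  e1=(0,1) f=>(1,2,0) g=>(0,1)
  composite₁ = ⟨2 0; 1 1⟩
Along h;k (path 2):
  e0=(1,0) h=>(1,1) k=>(2,1)
  e1=(0,1) h=>(2,0) k=>(0,1)
  composite₂ = ⟨2 0; 1 1⟩
Equal? YES — commutes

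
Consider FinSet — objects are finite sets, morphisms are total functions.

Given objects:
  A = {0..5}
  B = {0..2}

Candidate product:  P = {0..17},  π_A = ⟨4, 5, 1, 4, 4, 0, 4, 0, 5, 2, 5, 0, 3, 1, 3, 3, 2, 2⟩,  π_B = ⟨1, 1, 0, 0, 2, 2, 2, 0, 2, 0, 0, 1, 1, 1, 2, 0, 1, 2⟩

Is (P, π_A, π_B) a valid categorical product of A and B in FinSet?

Answer: NOT A VALID PRODUCT — duplicate pair at indices 4,6

Trace:
|A|·|B| = 6·3 = 18;  |P| = 18
Check the pairing map k ↦ (π_A(k), π_B(k)):
  0 ↦ (4,1)
  1 ↦ (5,1)
  2 ↦ (1,0)
  3 ↦ (4,0)
  4 ↦ (4,2)
  5 ↦ (0,2)
  6 ↦ (4,2)  ✗ repeats pair of k=4
  7 ↦ (0,0)
  8 ↦ (5,2)
  9 ↦ (2,0)
  10 ↦ (5,0)
  11 ↦ (0,1)
  12 ↦ (3,1)
  13 ↦ (1,1)
  14 ↦ (3,2)
  15 ↦ (3,0)
  16 ↦ (2,1)
  17 ↦ (2,2)
distinct pairs in image: 17 / 18 needed
  → (4,2) hit at k=4 and k=6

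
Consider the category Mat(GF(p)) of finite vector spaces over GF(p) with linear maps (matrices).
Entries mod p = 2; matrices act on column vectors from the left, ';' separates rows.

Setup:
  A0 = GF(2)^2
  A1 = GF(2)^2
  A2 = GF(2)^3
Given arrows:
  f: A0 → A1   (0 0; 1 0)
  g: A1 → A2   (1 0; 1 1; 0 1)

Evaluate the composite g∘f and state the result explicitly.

  e0=⟨1,0⟩ f→⟨0,1⟩ g→⟨0,1,1⟩
  e1=⟨0,1⟩ f→⟨0,0⟩ g→⟨0,0,0⟩
composite: (0 0; 1 0; 1 0)

Answer: (0 0; 1 0; 1 0)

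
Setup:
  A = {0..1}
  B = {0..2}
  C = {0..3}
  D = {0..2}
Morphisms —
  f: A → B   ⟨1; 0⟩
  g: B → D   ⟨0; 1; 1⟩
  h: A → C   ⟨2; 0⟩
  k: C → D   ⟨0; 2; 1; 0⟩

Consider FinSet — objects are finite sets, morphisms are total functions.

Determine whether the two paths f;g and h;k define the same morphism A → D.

Answer: COMMUTES

Derivation:
Path 1 = f;g:
  0 f→1 g→1
  1 f→0 g→0
  ⟦path⟧₁ = ⟨1; 0⟩
Path 2 = h;k:
  0 h→2 k→1
  1 h→0 k→0
  ⟦path⟧₂ = ⟨1; 0⟩
Equal? YES — commutes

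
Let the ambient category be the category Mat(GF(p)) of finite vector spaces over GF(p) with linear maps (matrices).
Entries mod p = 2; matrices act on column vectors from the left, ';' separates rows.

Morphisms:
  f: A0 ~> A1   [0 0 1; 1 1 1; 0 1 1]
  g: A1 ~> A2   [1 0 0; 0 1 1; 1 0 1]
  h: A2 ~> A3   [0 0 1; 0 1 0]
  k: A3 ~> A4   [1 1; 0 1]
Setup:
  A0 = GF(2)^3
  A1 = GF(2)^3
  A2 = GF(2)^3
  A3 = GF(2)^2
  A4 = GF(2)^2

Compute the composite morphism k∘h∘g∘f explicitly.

Answer: [1 1 0; 1 0 0]

Trace:
  e0=⟨1,0,0⟩ f~>⟨0,1,0⟩ g~>⟨0,1,0⟩ h~>⟨0,1⟩ k~>⟨1,1⟩
  e1=⟨0,1,0⟩ f~>⟨0,1,1⟩ g~>⟨0,0,1⟩ h~>⟨1,0⟩ k~>⟨1,0⟩
  e2=⟨0,0,1⟩ f~>⟨1,1,1⟩ g~>⟨1,0,0⟩ h~>⟨0,0⟩ k~>⟨0,0⟩
composite: [1 1 0; 1 0 0]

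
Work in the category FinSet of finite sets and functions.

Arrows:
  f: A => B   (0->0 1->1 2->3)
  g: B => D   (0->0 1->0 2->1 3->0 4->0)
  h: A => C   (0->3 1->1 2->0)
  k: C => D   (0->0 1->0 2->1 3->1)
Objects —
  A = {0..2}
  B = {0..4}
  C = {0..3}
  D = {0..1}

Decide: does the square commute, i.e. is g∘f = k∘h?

Path 1 = f;g:
  0 f=>0 g=>0
  1 f=>1 g=>0
  2 f=>3 g=>0
  ⟦path⟧₁ = (0->0 1->0 2->0)
Path 2 = h;k:
  0 h=>3 k=>1
  1 h=>1 k=>0
  2 h=>0 k=>0
  ⟦path⟧₂ = (0->1 1->0 2->0)
Equal? NO — does not commute

Answer: DOES NOT COMMUTE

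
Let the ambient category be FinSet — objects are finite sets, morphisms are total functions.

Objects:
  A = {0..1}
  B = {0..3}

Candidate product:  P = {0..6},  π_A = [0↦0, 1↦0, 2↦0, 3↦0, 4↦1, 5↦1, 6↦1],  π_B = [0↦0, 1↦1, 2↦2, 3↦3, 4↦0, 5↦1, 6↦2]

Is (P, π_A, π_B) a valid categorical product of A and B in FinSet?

|A|·|B| = 2·4 = 8;  |P| = 7
  → cardinalities differ; no bijection possible.

Answer: NOT A VALID PRODUCT — |P|=7 ≠ |A|·|B|=8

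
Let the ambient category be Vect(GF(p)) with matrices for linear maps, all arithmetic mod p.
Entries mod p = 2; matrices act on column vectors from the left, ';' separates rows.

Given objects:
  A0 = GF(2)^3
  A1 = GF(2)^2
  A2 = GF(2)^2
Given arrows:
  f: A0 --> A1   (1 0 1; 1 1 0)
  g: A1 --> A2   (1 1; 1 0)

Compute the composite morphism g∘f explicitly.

  e0=[1,0,0] f-->[1,1] g-->[0,1]
  e1=[0,1,0] f-->[0,1] g-->[1,0]
  e2=[0,0,1] f-->[1,0] g-->[1,1]
⟦path⟧: (0 1 1; 1 0 1)

Answer: (0 1 1; 1 0 1)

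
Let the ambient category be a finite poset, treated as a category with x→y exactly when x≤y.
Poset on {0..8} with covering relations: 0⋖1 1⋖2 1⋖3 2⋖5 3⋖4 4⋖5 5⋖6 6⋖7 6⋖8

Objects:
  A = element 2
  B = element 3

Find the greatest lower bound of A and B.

Answer: A∧B = 1

Work:
Lower bounds of A=2 and B=3: {0,1}
  0 <= 1
  1 <= 1
glb = 1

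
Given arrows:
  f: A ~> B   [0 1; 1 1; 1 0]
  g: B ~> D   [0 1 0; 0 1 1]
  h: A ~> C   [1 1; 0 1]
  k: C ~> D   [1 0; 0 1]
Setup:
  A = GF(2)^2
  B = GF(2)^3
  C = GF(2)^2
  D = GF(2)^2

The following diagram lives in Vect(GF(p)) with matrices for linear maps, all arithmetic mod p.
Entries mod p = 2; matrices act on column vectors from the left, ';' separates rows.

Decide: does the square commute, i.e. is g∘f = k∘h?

1) trace f;g:
  e0=[1,0] f~>[0,1,1] g~>[1,0]
  e1=[0,1] f~>[1,1,0] g~>[1,1]
  ⟦path⟧₁ = [1 1; 0 1]
2) trace h;k:
  e0=[1,0] h~>[1,0] k~>[1,0]
  e1=[0,1] h~>[1,1] k~>[1,1]
  ⟦path⟧₂ = [1 1; 0 1]
Equal? equal; square commutes

Answer: COMMUTES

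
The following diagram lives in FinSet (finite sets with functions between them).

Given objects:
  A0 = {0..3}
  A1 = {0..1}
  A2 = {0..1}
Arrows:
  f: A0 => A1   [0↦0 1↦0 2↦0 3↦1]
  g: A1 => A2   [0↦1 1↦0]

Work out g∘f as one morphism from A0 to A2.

Answer: [0↦1 1↦1 2↦1 3↦0]

Derivation:
  0 f=>0 g=>1
  1 f=>0 g=>1
  2 f=>0 g=>1
  3 f=>1 g=>0
⟦path⟧: [0↦1 1↦1 2↦1 3↦0]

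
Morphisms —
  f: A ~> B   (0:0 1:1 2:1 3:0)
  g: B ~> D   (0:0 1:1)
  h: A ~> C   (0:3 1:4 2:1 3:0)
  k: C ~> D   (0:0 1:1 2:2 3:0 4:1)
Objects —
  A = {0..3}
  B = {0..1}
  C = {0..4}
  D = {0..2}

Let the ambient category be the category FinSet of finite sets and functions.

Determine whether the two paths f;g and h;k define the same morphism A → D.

Answer: COMMUTES

Trace:
1) trace f;g:
  0 f~>0 g~>0
  1 f~>1 g~>1
  2 f~>1 g~>1
  3 f~>0 g~>0
  result₁ = (0:0 1:1 2:1 3:0)
2) trace h;k:
  0 h~>3 k~>0
  1 h~>4 k~>1
  2 h~>1 k~>1
  3 h~>0 k~>0
  result₂ = (0:0 1:1 2:1 3:0)
Equal? same morphism ✓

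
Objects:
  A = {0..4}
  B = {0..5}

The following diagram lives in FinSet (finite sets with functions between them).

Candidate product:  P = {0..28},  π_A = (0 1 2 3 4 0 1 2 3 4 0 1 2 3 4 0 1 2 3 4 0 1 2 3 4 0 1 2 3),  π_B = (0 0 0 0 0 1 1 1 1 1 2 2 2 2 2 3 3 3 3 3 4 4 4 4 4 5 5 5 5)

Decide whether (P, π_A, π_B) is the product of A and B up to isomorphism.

|A|·|B| = 5·6 = 30;  |P| = 29
  → cardinalities differ; no bijection possible.

Answer: NOT A VALID PRODUCT — |P|=29 ≠ |A|·|B|=30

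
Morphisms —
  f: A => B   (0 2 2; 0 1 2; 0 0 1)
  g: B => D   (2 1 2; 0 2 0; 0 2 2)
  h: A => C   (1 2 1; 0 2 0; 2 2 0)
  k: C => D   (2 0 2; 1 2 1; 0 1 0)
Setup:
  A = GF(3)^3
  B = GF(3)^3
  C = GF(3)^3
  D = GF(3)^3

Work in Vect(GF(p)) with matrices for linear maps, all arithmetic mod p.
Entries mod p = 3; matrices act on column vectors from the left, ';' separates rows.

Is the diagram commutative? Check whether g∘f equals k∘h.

Path 1 = f;g:
  e0=(1,0,0) f=>(0,0,0) g=>(0,0,0)
  e1=(0,1,0) f=>(2,1,0) g=>(2,2,2)
  e2=(0,0,1) f=>(2,2,1) g=>(2,1,0)
  composite₁ = (0 2 2; 0 2 1; 0 2 0)
Path 2 = h;k:
  e0=(1,0,0) h=>(1,0,2) k=>(0,0,0)
  e1=(0,1,0) h=>(2,2,2) k=>(2,2,2)
  e2=(0,0,1) h=>(1,0,0) k=>(2,1,0)
  composite₂ = (0 2 2; 0 2 1; 0 2 0)
Equal? YES — commutes

Answer: COMMUTES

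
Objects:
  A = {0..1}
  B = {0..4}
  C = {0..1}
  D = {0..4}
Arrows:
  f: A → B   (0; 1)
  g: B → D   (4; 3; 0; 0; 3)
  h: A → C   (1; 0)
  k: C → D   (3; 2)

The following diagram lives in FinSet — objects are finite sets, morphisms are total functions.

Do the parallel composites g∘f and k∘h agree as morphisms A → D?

Path 1 = f;g:
  0 f→0 g→4
  1 f→1 g→3
  composite₁ = (4; 3)
Path 2 = h;k:
  0 h→1 k→2
  1 h→0 k→3
  composite₂ = (2; 3)
Equal? distinct morphisms ✗

Answer: DOES NOT COMMUTE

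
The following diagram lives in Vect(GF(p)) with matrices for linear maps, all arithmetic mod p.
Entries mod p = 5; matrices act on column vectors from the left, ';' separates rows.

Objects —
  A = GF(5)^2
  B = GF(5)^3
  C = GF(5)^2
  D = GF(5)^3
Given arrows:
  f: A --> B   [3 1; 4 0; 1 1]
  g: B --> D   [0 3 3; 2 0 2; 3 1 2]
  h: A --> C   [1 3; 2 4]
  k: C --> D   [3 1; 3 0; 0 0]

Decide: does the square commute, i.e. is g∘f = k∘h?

Answer: COMMUTES

Trace:
Path 1 = f;g:
  e0=⟨1,0⟩ f-->⟨3,4,1⟩ g-->⟨0,3,0⟩
  e1=⟨0,1⟩ f-->⟨1,0,1⟩ g-->⟨3,4,0⟩
  ⟦path⟧₁ = [0 3; 3 4; 0 0]
Path 2 = h;k:
  e0=⟨1,0⟩ h-->⟨1,2⟩ k-->⟨0,3,0⟩
  e1=⟨0,1⟩ h-->⟨3,4⟩ k-->⟨3,4,0⟩
  ⟦path⟧₂ = [0 3; 3 4; 0 0]
Equal? equal; square commutes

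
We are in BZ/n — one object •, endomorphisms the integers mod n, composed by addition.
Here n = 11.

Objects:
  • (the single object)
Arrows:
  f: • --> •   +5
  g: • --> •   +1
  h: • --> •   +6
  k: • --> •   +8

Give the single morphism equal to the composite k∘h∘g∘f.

  0 +5≡5 +1≡6 +6≡1 +8≡9  (mod 11)
result: +9

Answer: +9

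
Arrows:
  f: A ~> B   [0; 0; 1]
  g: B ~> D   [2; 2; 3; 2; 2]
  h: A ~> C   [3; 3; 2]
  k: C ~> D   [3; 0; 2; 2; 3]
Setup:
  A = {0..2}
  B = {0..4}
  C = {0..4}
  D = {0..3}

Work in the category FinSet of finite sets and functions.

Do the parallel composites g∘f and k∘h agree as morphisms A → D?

Along f;g (path 1):
  0 f~>0 g~>2
  1 f~>0 g~>2
  2 f~>1 g~>2
  ⟦path⟧₁ = [2; 2; 2]
Along h;k (path 2):
  0 h~>3 k~>2
  1 h~>3 k~>2
  2 h~>2 k~>2
  ⟦path⟧₂ = [2; 2; 2]
Equal? equal; square commutes

Answer: COMMUTES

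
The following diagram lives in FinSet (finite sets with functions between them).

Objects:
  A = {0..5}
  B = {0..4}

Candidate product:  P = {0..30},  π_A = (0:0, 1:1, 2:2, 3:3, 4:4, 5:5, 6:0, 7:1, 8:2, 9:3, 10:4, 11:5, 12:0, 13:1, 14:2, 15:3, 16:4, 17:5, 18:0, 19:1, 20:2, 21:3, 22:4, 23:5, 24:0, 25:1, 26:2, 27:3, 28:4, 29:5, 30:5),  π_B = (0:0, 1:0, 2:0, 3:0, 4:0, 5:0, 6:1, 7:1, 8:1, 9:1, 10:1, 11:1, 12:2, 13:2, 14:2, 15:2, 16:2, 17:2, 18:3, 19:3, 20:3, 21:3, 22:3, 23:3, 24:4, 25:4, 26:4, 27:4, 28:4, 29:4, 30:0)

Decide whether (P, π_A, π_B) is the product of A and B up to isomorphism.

Answer: NOT A VALID PRODUCT — |P|=31 ≠ |A|·|B|=30

Trace:
|A|·|B| = 6·5 = 30;  |P| = 31
  → cardinalities differ; no bijection possible.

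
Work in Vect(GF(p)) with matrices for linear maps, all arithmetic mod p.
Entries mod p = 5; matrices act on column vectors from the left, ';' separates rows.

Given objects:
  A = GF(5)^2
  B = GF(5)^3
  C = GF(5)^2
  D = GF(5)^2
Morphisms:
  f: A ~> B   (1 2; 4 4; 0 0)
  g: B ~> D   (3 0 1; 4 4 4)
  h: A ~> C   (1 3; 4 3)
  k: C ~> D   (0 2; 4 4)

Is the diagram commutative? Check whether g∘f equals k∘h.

Answer: COMMUTES

Trace:
1) trace f;g:
  e0=(1,0) f~>(1,4,0) g~>(3,0)
  e1=(0,1) f~>(2,4,0) g~>(1,4)
  ⟦path⟧₁ = (3 1; 0 4)
2) trace h;k:
  e0=(1,0) h~>(1,4) k~>(3,0)
  e1=(0,1) h~>(3,3) k~>(1,4)
  ⟦path⟧₂ = (3 1; 0 4)
Equal? YES — commutes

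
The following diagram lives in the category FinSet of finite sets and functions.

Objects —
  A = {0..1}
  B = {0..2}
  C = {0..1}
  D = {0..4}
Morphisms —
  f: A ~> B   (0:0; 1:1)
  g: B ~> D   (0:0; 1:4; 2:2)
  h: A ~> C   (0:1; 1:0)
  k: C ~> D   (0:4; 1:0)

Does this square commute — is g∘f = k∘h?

Along f;g (path 1):
  0 f~>0 g~>0
  1 f~>1 g~>4
  result₁ = (0:0; 1:4)
Along h;k (path 2):
  0 h~>1 k~>0
  1 h~>0 k~>4
  result₂ = (0:0; 1:4)
Equal? equal; square commutes

Answer: COMMUTES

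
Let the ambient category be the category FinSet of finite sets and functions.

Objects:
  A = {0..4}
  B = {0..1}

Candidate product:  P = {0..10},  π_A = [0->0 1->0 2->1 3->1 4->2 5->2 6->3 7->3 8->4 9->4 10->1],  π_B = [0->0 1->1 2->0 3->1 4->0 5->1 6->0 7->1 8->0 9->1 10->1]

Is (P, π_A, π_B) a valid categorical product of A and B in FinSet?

|A|·|B| = 5·2 = 10;  |P| = 11
  → cardinalities differ; no bijection possible.

Answer: NOT A VALID PRODUCT — |P|=11 ≠ |A|·|B|=10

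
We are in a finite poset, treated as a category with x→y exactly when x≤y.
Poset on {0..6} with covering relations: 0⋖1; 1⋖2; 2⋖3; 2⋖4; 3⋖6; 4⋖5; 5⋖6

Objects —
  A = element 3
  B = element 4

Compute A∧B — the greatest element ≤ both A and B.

{x : x≤A ∧ x≤B} = {0,1,2}  (A=3, B=4)
  0 ≤ 2
  1 ≤ 2
  2 ≤ 2
glb = 2

Answer: A∧B = 2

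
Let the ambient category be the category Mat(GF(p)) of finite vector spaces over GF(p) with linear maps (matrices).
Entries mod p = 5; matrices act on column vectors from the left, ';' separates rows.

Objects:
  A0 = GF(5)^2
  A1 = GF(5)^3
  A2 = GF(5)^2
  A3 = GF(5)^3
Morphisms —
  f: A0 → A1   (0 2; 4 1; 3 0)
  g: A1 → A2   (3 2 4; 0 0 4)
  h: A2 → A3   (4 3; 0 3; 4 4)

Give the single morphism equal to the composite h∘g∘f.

Answer: (1 2; 1 0; 3 2)

Work:
  e0=[1,0] f→[0,4,3] g→[0,2] h→[1,1,3]
  e1=[0,1] f→[2,1,0] g→[3,0] h→[2,0,2]
composite: (1 2; 1 0; 3 2)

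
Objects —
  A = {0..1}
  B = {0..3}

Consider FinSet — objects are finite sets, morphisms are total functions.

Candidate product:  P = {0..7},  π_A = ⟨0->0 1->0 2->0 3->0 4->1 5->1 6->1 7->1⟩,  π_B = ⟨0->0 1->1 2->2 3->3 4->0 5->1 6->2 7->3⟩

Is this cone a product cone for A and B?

Answer: VALID PRODUCT

Derivation:
|A|·|B| = 2·4 = 8;  |P| = 8
Check the pairing map k ↦ (π_A(k), π_B(k)):
  0 -> (0,0)
  1 -> (0,1)
  2 -> (0,2)
  3 -> (0,3)
  4 -> (1,0)
  5 -> (1,1)
  6 -> (1,2)
  7 -> (1,3)
distinct pairs in image: 8 / 8 needed
  → bijection onto A×B; projections well-typed.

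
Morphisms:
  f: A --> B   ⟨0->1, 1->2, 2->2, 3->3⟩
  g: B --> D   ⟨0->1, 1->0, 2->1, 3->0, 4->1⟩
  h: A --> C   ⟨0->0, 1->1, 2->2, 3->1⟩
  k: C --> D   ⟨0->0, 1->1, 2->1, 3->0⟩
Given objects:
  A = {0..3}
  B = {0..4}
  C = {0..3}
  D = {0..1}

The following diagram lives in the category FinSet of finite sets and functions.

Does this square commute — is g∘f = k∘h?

1) trace f;g:
  0 f-->1 g-->0
  1 f-->2 g-->1
  2 f-->2 g-->1
  3 f-->3 g-->0
  composite₁ = ⟨0->0, 1->1, 2->1, 3->0⟩
2) trace h;k:
  0 h-->0 k-->0
  1 h-->1 k-->1
  2 h-->2 k-->1
  3 h-->1 k-->1
  composite₂ = ⟨0->0, 1->1, 2->1, 3->1⟩
Equal? NO — does not commute

Answer: DOES NOT COMMUTE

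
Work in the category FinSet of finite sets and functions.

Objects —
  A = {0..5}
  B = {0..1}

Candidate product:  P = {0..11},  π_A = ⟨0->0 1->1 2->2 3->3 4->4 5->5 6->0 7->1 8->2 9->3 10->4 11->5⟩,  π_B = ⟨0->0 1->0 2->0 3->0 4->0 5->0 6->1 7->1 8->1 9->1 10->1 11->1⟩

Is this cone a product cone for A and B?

|A|·|B| = 6·2 = 12;  |P| = 12
Check the pairing map k ↦ (π_A(k), π_B(k)):
  0 -> (0,0)
  1 -> (1,0)
  2 -> (2,0)
  3 -> (3,0)
  4 -> (4,0)
  5 -> (5,0)
  6 -> (0,1)
  7 -> (1,1)
  8 -> (2,1)
  9 -> (3,1)
  10 -> (4,1)
  11 -> (5,1)
distinct pairs in image: 12 / 12 needed
  → bijection onto A×B; projections well-typed.

Answer: VALID PRODUCT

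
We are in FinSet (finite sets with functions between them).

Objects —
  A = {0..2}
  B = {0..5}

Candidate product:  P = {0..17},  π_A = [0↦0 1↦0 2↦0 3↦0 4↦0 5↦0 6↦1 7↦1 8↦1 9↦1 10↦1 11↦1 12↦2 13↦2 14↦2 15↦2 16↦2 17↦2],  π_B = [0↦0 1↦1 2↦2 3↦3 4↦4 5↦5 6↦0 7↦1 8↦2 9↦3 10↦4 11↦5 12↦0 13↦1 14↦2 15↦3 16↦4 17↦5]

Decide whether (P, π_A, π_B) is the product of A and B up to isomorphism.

Answer: VALID PRODUCT

Derivation:
|A|·|B| = 3·6 = 18;  |P| = 18
Check the pairing map k ↦ (π_A(k), π_B(k)):
  0 ↦ (0,0)
  1 ↦ (0,1)
  2 ↦ (0,2)
  3 ↦ (0,3)
  4 ↦ (0,4)
  5 ↦ (0,5)
  6 ↦ (1,0)
  7 ↦ (1,1)
  8 ↦ (1,2)
  9 ↦ (1,3)
  10 ↦ (1,4)
  11 ↦ (1,5)
  12 ↦ (2,0)
  13 ↦ (2,1)
  14 ↦ (2,2)
  15 ↦ (2,3)
  16 ↦ (2,4)
  17 ↦ (2,5)
distinct pairs in image: 18 / 18 needed
  → bijection onto A×B; projections well-typed.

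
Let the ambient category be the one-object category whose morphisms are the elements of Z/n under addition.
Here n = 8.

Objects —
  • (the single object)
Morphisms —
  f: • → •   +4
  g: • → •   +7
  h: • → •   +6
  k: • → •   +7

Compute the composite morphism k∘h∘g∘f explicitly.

Answer: +0

Derivation:
  0 +4≡4 +7≡3 +6≡1 +7≡0  (mod 8)
result: +0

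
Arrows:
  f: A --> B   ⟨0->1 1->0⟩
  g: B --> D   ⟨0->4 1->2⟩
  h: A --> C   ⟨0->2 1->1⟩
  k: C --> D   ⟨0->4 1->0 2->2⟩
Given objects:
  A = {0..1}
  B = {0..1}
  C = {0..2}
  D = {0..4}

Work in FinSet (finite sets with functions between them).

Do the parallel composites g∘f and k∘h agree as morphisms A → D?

Path 1 = f;g:
  0 f-->1 g-->2
  1 f-->0 g-->4
  result₁ = ⟨0->2 1->4⟩
Path 2 = h;k:
  0 h-->2 k-->2
  1 h-->1 k-->0
  result₂ = ⟨0->2 1->0⟩
Equal? differ; not commutative

Answer: DOES NOT COMMUTE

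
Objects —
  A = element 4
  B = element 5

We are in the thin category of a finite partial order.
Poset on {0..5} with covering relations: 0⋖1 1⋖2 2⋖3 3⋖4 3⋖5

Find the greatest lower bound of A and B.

Lower bounds of A=4 and B=5: {0,1,2,3}
  0 <= 3
  1 <= 3
  2 <= 3
  3 <= 3
glb = 3

Answer: A∧B = 3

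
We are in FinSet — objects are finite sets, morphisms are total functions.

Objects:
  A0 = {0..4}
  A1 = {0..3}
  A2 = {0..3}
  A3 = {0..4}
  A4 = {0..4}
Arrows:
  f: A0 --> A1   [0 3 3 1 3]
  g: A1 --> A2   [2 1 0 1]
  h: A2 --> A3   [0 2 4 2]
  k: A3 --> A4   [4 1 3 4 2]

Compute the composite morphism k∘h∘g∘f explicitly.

Answer: [2 3 3 3 3]

Trace:
  0 f-->0 g-->2 h-->4 k-->2
  1 f-->3 g-->1 h-->2 k-->3
  2 f-->3 g-->1 h-->2 k-->3
  3 f-->1 g-->1 h-->2 k-->3
  4 f-->3 g-->1 h-->2 k-->3
⟦path⟧: [2 3 3 3 3]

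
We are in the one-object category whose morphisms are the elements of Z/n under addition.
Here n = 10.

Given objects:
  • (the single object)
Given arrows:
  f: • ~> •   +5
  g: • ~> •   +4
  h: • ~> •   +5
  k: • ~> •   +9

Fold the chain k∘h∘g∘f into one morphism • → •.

Answer: +3

Trace:
  0 +5≡5 +4≡9 +5≡4 +9≡3  (mod 10)
result: +3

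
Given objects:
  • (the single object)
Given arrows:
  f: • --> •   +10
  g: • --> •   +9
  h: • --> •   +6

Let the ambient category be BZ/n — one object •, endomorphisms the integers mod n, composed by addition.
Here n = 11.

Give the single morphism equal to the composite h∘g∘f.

Answer: +3

Trace:
  0 +10≡10 +9≡8 +6≡3  (mod 11)
composite: +3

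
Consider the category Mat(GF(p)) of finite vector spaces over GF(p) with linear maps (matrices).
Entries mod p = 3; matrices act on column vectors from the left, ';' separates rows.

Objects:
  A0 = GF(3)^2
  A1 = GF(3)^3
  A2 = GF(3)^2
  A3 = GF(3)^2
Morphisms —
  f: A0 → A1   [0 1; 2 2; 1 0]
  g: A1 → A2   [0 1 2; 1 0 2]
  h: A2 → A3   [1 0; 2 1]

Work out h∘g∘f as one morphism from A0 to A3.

  e0=(1,0) f→(0,2,1) g→(1,2) h→(1,1)
  e1=(0,1) f→(1,2,0) g→(2,1) h→(2,2)
composite: [1 2; 1 2]

Answer: [1 2; 1 2]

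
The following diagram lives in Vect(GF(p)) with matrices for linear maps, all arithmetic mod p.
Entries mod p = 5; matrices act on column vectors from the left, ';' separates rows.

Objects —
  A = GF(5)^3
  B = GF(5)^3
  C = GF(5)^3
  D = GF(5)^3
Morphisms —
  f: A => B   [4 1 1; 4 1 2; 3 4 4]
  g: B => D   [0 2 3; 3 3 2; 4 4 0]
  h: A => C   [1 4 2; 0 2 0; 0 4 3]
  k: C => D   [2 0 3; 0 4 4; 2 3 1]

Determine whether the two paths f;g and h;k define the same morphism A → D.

Path 1 = f;g:
  e0=(1,0,0) f=>(4,4,3) g=>(2,0,2)
  e1=(0,1,0) f=>(1,1,4) g=>(4,4,3)
  e2=(0,0,1) f=>(1,2,4) g=>(1,2,2)
  result₁ = [2 4 1; 0 4 2; 2 3 2]
Path 2 = h;k:
  e0=(1,0,0) h=>(1,0,0) k=>(2,0,2)
  e1=(0,1,0) h=>(4,2,4) k=>(0,4,3)
  e2=(0,0,1) h=>(2,0,3) k=>(3,2,2)
  result₂ = [2 0 3; 0 4 2; 2 3 2]
Equal? NO — does not commute

Answer: DOES NOT COMMUTE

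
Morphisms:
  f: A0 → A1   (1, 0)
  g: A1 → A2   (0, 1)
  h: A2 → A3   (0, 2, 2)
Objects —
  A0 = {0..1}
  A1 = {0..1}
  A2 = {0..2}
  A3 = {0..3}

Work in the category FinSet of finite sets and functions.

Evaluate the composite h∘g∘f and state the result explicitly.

Answer: (2, 0)

Work:
  0 f→1 g→1 h→2
  1 f→0 g→0 h→0
⟦path⟧: (2, 0)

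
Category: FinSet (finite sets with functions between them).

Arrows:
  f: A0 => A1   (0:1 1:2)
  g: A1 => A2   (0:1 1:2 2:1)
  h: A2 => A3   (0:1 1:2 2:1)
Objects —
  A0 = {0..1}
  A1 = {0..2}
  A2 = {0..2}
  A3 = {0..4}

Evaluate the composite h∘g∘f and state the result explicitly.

Answer: (0:1 1:2)

Derivation:
  0 f=>1 g=>2 h=>1
  1 f=>2 g=>1 h=>2
composite: (0:1 1:2)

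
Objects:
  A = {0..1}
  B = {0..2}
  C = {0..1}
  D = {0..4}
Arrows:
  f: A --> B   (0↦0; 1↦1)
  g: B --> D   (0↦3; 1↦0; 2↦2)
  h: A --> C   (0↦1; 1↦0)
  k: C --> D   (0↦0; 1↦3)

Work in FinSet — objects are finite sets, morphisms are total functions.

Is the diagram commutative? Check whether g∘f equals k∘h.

Along f;g (path 1):
  0 f-->0 g-->3
  1 f-->1 g-->0
  result₁ = (0↦3; 1↦0)
Along h;k (path 2):
  0 h-->1 k-->3
  1 h-->0 k-->0
  result₂ = (0↦3; 1↦0)
Equal? YES — commutes

Answer: COMMUTES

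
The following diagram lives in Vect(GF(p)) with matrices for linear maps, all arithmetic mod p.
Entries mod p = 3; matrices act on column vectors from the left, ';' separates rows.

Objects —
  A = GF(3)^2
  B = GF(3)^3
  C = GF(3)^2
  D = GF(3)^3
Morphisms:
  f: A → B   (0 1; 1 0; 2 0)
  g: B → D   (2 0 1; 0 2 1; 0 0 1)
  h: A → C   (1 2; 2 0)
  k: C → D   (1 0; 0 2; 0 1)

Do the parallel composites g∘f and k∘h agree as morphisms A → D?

Path 1 = f;g:
  e0=(1,0) f→(0,1,2) g→(2,1,2)
  e1=(0,1) f→(1,0,0) g→(2,0,0)
  result₁ = (2 2; 1 0; 2 0)
Path 2 = h;k:
  e0=(1,0) h→(1,2) k→(1,1,2)
  e1=(0,1) h→(2,0) k→(2,0,0)
  result₂ = (1 2; 1 0; 2 0)
Equal? NO — does not commute

Answer: DOES NOT COMMUTE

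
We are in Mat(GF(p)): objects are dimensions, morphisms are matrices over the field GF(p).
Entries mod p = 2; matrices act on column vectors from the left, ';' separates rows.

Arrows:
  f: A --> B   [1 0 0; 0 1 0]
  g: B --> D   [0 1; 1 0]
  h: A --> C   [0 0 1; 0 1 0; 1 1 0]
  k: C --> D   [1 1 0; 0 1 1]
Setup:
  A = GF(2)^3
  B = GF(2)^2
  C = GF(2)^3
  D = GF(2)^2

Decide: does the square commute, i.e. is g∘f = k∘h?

Answer: DOES NOT COMMUTE

Derivation:
Path 1 = f;g:
  e0=(1,0,0) f-->(1,0) g-->(0,1)
  e1=(0,1,0) f-->(0,1) g-->(1,0)
  e2=(0,0,1) f-->(0,0) g-->(0,0)
  composite₁ = [0 1 0; 1 0 0]
Path 2 = h;k:
  e0=(1,0,0) h-->(0,0,1) k-->(0,1)
  e1=(0,1,0) h-->(0,1,1) k-->(1,0)
  e2=(0,0,1) h-->(1,0,0) k-->(1,0)
  composite₂ = [0 1 1; 1 0 0]
Equal? NO — does not commute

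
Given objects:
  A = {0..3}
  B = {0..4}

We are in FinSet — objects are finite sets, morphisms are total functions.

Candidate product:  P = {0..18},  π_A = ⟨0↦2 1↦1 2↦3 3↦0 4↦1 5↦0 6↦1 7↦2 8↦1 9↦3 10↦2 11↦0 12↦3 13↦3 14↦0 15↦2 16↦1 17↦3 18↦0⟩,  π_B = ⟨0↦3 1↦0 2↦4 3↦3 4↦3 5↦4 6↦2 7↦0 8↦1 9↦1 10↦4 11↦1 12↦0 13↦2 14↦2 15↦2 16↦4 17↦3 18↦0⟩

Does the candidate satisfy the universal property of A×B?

|A|·|B| = 4·5 = 20;  |P| = 19
  → cardinalities differ; no bijection possible.

Answer: NOT A VALID PRODUCT — |P|=19 ≠ |A|·|B|=20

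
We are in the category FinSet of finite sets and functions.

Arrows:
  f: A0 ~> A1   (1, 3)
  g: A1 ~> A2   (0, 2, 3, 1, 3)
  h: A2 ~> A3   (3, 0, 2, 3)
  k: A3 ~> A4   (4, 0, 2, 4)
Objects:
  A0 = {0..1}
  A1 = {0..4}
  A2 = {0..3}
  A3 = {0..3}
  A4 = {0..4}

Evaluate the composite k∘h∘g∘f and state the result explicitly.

Answer: (2, 4)

Work:
  0 f~>1 g~>2 h~>2 k~>2
  1 f~>3 g~>1 h~>0 k~>4
composite: (2, 4)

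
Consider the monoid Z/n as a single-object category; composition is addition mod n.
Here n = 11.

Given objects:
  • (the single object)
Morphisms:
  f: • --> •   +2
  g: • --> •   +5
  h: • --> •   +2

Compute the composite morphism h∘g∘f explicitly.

Answer: +9

Work:
  0 +2≡2 +5≡7 +2≡9  (mod 11)
result: +9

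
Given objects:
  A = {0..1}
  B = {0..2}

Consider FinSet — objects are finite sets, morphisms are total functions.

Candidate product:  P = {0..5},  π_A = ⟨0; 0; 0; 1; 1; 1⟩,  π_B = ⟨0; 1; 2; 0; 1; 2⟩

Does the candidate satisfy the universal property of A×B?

Answer: VALID PRODUCT

Trace:
|A|·|B| = 2·3 = 6;  |P| = 6
Check the pairing map k ↦ (π_A(k), π_B(k)):
  0 -> (0,0)
  1 -> (0,1)
  2 -> (0,2)
  3 -> (1,0)
  4 -> (1,1)
  5 -> (1,2)
distinct pairs in image: 6 / 6 needed
  → bijection onto A×B; projections well-typed.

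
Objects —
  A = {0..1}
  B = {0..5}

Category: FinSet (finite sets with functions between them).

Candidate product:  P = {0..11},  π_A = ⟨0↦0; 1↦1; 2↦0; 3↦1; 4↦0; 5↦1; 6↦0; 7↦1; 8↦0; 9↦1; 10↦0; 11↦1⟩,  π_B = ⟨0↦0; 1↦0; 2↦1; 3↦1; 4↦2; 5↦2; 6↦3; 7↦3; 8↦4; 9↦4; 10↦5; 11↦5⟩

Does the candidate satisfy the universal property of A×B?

Answer: VALID PRODUCT

Trace:
|A|·|B| = 2·6 = 12;  |P| = 12
Check the pairing map k ↦ (π_A(k), π_B(k)):
  0 ↦ (0,0)
  1 ↦ (1,0)
  2 ↦ (0,1)
  3 ↦ (1,1)
  4 ↦ (0,2)
  5 ↦ (1,2)
  6 ↦ (0,3)
  7 ↦ (1,3)
  8 ↦ (0,4)
  9 ↦ (1,4)
  10 ↦ (0,5)
  11 ↦ (1,5)
distinct pairs in image: 12 / 12 needed
  → bijection onto A×B; projections well-typed.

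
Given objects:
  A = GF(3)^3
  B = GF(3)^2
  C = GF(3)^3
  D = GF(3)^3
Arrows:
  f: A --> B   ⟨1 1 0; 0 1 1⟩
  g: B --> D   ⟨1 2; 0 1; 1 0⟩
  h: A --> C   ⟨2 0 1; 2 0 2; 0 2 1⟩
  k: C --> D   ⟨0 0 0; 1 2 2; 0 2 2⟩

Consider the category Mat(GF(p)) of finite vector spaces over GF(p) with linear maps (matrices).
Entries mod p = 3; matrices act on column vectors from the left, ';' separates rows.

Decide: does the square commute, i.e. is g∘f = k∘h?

Answer: DOES NOT COMMUTE

Trace:
Path 1 = f;g:
  e0=(1,0,0) f-->(1,0) g-->(1,0,1)
  e1=(0,1,0) f-->(1,1) g-->(0,1,1)
  e2=(0,0,1) f-->(0,1) g-->(2,1,0)
  result₁ = ⟨1 0 2; 0 1 1; 1 1 0⟩
Path 2 = h;k:
  e0=(1,0,0) h-->(2,2,0) k-->(0,0,1)
  e1=(0,1,0) h-->(0,0,2) k-->(0,1,1)
  e2=(0,0,1) h-->(1,2,1) k-->(0,1,0)
  result₂ = ⟨0 0 0; 0 1 1; 1 1 0⟩
Equal? differ; not commutative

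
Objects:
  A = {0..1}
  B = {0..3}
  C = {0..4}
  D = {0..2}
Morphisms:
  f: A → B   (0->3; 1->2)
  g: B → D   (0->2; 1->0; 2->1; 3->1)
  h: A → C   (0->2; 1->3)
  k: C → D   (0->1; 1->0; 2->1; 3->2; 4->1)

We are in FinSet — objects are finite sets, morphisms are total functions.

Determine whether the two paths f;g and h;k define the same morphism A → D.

Answer: DOES NOT COMMUTE

Trace:
1) trace f;g:
  0 f→3 g→1
  1 f→2 g→1
  result₁ = (0->1; 1->1)
2) trace h;k:
  0 h→2 k→1
  1 h→3 k→2
  result₂ = (0->1; 1->2)
Equal? NO — does not commute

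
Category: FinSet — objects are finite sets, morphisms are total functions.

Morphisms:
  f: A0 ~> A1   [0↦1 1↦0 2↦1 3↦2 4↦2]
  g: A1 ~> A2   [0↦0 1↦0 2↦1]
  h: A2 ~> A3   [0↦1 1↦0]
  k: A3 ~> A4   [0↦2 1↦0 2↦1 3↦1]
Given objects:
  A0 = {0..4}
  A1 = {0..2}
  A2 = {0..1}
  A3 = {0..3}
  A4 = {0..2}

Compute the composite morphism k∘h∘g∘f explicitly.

  0 f~>1 g~>0 h~>1 k~>0
  1 f~>0 g~>0 h~>1 k~>0
  2 f~>1 g~>0 h~>1 k~>0
  3 f~>2 g~>1 h~>0 k~>2
  4 f~>2 g~>1 h~>0 k~>2
result: [0↦0 1↦0 2↦0 3↦2 4↦2]

Answer: [0↦0 1↦0 2↦0 3↦2 4↦2]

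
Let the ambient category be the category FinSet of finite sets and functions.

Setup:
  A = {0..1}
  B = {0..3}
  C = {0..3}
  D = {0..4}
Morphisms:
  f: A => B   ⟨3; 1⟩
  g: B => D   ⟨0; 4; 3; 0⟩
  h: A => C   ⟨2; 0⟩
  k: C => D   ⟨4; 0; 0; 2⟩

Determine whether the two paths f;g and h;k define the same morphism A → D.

Along f;g (path 1):
  0 f=>3 g=>0
  1 f=>1 g=>4
  result₁ = ⟨0; 4⟩
Along h;k (path 2):
  0 h=>2 k=>0
  1 h=>0 k=>4
  result₂ = ⟨0; 4⟩
Equal? same morphism ✓

Answer: COMMUTES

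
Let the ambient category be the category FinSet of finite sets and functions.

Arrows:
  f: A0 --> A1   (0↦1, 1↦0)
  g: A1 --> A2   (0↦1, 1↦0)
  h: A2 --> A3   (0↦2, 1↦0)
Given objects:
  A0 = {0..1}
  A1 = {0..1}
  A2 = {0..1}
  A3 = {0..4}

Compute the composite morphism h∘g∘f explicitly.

  0 f-->1 g-->0 h-->2
  1 f-->0 g-->1 h-->0
⟦path⟧: (0↦2, 1↦0)

Answer: (0↦2, 1↦0)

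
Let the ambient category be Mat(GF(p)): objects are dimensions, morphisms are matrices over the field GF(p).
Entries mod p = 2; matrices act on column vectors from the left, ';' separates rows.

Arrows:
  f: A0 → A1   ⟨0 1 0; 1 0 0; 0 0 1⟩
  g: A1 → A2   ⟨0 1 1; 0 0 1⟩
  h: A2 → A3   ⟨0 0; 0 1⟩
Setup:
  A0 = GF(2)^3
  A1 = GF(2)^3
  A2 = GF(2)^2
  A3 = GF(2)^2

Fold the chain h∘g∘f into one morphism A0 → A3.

  e0=(1,0,0) f→(0,1,0) g→(1,0) h→(0,0)
  e1=(0,1,0) f→(1,0,0) g→(0,0) h→(0,0)
  e2=(0,0,1) f→(0,0,1) g→(1,1) h→(0,1)
composite: ⟨0 0 0; 0 0 1⟩

Answer: ⟨0 0 0; 0 0 1⟩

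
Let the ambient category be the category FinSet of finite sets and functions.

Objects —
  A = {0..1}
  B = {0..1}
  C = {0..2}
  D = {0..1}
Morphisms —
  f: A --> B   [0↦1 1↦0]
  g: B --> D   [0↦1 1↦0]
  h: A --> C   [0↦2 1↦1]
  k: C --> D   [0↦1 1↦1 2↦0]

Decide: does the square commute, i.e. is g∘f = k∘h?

Path 1 = f;g:
  0 f-->1 g-->0
  1 f-->0 g-->1
  result₁ = [0↦0 1↦1]
Path 2 = h;k:
  0 h-->2 k-->0
  1 h-->1 k-->1
  result₂ = [0↦0 1↦1]
Equal? equal; square commutes

Answer: COMMUTES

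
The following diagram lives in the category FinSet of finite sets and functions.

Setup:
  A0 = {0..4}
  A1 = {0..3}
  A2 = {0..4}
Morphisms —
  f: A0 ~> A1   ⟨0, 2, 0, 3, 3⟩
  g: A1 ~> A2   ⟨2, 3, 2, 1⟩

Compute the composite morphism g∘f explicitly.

Answer: ⟨2, 2, 2, 1, 1⟩

Work:
  0 f~>0 g~>2
  1 f~>2 g~>2
  2 f~>0 g~>2
  3 f~>3 g~>1
  4 f~>3 g~>1
⟦path⟧: ⟨2, 2, 2, 1, 1⟩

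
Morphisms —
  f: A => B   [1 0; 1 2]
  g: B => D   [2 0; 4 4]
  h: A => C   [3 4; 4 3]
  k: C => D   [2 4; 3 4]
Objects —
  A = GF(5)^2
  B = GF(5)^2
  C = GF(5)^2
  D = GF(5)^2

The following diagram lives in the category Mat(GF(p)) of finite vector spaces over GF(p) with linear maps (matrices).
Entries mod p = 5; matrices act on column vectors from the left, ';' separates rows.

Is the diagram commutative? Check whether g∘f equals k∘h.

Along f;g (path 1):
  e0=[1,0] f=>[1,1] g=>[2,3]
  e1=[0,1] f=>[0,2] g=>[0,3]
  composite₁ = [2 0; 3 3]
Along h;k (path 2):
  e0=[1,0] h=>[3,4] k=>[2,0]
  e1=[0,1] h=>[4,3] k=>[0,4]
  composite₂ = [2 0; 0 4]
Equal? distinct morphisms ✗

Answer: DOES NOT COMMUTE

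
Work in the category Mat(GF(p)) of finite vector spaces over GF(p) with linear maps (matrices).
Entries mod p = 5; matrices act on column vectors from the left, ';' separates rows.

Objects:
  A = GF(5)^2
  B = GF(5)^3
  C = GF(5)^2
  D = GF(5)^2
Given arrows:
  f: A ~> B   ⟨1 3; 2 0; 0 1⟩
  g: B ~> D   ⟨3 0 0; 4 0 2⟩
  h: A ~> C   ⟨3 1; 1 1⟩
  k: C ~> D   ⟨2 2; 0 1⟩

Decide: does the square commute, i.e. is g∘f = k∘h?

Path 1 = f;g:
  e0=⟨1,0⟩ f~>⟨1,2,0⟩ g~>⟨3,4⟩
  e1=⟨0,1⟩ f~>⟨3,0,1⟩ g~>⟨4,4⟩
  ⟦path⟧₁ = ⟨3 4; 4 4⟩
Path 2 = h;k:
  e0=⟨1,0⟩ h~>⟨3,1⟩ k~>⟨3,1⟩
  e1=⟨0,1⟩ h~>⟨1,1⟩ k~>⟨4,1⟩
  ⟦path⟧₂ = ⟨3 4; 1 1⟩
Equal? distinct morphisms ✗

Answer: DOES NOT COMMUTE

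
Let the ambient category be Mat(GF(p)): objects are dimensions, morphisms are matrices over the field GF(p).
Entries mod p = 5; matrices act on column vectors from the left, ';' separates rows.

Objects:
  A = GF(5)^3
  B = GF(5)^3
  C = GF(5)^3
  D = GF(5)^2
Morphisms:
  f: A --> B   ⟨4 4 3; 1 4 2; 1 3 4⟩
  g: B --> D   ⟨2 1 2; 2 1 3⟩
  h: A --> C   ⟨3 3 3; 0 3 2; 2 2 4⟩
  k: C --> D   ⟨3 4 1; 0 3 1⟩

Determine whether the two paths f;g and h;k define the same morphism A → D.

1) trace f;g:
  e0=(1,0,0) f-->(4,1,1) g-->(1,2)
  e1=(0,1,0) f-->(4,4,3) g-->(3,1)
  e2=(0,0,1) f-->(3,2,4) g-->(1,0)
  composite₁ = ⟨1 3 1; 2 1 0⟩
2) trace h;k:
  e0=(1,0,0) h-->(3,0,2) k-->(1,2)
  e1=(0,1,0) h-->(3,3,2) k-->(3,1)
  e2=(0,0,1) h-->(3,2,4) k-->(1,0)
  composite₂ = ⟨1 3 1; 2 1 0⟩
Equal? equal; square commutes

Answer: COMMUTES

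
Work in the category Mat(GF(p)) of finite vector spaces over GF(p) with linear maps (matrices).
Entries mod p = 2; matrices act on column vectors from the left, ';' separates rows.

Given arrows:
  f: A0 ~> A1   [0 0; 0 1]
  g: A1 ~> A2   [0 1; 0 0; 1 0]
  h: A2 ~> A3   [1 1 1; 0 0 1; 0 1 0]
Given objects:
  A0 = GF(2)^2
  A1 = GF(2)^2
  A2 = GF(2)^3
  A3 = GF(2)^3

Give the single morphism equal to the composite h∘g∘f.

Answer: [0 1; 0 0; 0 0]

Derivation:
  e0=⟨1,0⟩ f~>⟨0,0⟩ g~>⟨0,0,0⟩ h~>⟨0,0,0⟩
  e1=⟨0,1⟩ f~>⟨0,1⟩ g~>⟨1,0,0⟩ h~>⟨1,0,0⟩
composite: [0 1; 0 0; 0 0]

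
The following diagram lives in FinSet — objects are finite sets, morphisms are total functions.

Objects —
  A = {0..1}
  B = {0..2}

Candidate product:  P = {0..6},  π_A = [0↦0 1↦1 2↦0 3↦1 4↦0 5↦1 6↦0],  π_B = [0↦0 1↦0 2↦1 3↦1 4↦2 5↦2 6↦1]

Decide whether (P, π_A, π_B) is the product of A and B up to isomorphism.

Answer: NOT A VALID PRODUCT — |P|=7 ≠ |A|·|B|=6

Trace:
|A|·|B| = 2·3 = 6;  |P| = 7
  → cardinalities differ; no bijection possible.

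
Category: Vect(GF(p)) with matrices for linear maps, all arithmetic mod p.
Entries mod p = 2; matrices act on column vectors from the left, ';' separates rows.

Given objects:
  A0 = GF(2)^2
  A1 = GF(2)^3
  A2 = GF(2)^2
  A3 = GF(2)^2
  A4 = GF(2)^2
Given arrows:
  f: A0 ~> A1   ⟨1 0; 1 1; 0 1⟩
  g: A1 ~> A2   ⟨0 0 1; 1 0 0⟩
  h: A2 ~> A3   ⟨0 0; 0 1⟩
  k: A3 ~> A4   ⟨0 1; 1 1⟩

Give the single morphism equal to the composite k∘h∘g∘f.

  e0=(1,0) f~>(1,1,0) g~>(0,1) h~>(0,1) k~>(1,1)
  e1=(0,1) f~>(0,1,1) g~>(1,0) h~>(0,0) k~>(0,0)
⟦path⟧: ⟨1 0; 1 0⟩

Answer: ⟨1 0; 1 0⟩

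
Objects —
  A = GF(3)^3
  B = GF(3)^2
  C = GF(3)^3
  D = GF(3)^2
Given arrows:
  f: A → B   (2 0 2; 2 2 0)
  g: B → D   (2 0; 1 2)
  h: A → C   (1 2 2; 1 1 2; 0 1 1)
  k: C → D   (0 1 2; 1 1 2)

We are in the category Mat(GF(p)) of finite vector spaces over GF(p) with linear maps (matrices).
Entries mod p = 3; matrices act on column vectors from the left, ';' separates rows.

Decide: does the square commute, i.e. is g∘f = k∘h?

Answer: DOES NOT COMMUTE

Derivation:
1) trace f;g:
  e0=⟨1,0,0⟩ f→⟨2,2⟩ g→⟨1,0⟩
  e1=⟨0,1,0⟩ f→⟨0,2⟩ g→⟨0,1⟩
  e2=⟨0,0,1⟩ f→⟨2,0⟩ g→⟨1,2⟩
  composite₁ = (1 0 1; 0 1 2)
2) trace h;k:
  e0=⟨1,0,0⟩ h→⟨1,1,0⟩ k→⟨1,2⟩
  e1=⟨0,1,0⟩ h→⟨2,1,1⟩ k→⟨0,2⟩
  e2=⟨0,0,1⟩ h→⟨2,2,1⟩ k→⟨1,0⟩
  composite₂ = (1 0 1; 2 2 0)
Equal? distinct morphisms ✗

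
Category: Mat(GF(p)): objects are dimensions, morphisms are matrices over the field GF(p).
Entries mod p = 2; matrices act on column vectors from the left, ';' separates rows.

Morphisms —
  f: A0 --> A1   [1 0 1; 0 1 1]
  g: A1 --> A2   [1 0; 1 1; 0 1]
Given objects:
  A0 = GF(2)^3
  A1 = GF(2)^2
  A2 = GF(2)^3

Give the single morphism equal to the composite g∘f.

  e0=⟨1,0,0⟩ f-->⟨1,0⟩ g-->⟨1,1,0⟩
  e1=⟨0,1,0⟩ f-->⟨0,1⟩ g-->⟨0,1,1⟩
  e2=⟨0,0,1⟩ f-->⟨1,1⟩ g-->⟨1,0,1⟩
result: [1 0 1; 1 1 0; 0 1 1]

Answer: [1 0 1; 1 1 0; 0 1 1]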